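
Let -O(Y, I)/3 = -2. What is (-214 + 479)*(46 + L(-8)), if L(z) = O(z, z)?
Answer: 13780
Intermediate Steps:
O(Y, I) = 6 (O(Y, I) = -3*(-2) = 6)
L(z) = 6
(-214 + 479)*(46 + L(-8)) = (-214 + 479)*(46 + 6) = 265*52 = 13780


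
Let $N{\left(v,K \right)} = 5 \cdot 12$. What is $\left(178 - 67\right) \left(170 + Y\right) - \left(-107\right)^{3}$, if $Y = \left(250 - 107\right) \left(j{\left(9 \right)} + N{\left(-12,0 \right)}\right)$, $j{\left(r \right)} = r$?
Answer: $2339150$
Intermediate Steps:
$N{\left(v,K \right)} = 60$
$Y = 9867$ ($Y = \left(250 - 107\right) \left(9 + 60\right) = 143 \cdot 69 = 9867$)
$\left(178 - 67\right) \left(170 + Y\right) - \left(-107\right)^{3} = \left(178 - 67\right) \left(170 + 9867\right) - \left(-107\right)^{3} = 111 \cdot 10037 - -1225043 = 1114107 + 1225043 = 2339150$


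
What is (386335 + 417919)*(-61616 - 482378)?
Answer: -437509350476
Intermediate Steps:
(386335 + 417919)*(-61616 - 482378) = 804254*(-543994) = -437509350476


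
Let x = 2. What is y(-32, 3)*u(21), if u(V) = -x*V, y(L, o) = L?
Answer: 1344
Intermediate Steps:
u(V) = -2*V
y(-32, 3)*u(21) = -(-64)*21 = -32*(-42) = 1344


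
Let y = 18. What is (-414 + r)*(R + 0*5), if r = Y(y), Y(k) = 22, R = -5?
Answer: 1960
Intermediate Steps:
r = 22
(-414 + r)*(R + 0*5) = (-414 + 22)*(-5 + 0*5) = -392*(-5 + 0) = -392*(-5) = 1960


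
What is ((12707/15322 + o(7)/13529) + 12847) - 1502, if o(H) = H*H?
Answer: 14428790757/1271726 ≈ 11346.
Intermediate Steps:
o(H) = H²
((12707/15322 + o(7)/13529) + 12847) - 1502 = ((12707/15322 + 7²/13529) + 12847) - 1502 = ((12707*(1/15322) + 49*(1/13529)) + 12847) - 1502 = ((12707/15322 + 49/13529) + 12847) - 1502 = (1059287/1271726 + 12847) - 1502 = 16338923209/1271726 - 1502 = 14428790757/1271726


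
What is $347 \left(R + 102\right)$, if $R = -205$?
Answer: $-35741$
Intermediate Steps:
$347 \left(R + 102\right) = 347 \left(-205 + 102\right) = 347 \left(-103\right) = -35741$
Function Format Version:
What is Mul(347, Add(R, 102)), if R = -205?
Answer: -35741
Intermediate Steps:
Mul(347, Add(R, 102)) = Mul(347, Add(-205, 102)) = Mul(347, -103) = -35741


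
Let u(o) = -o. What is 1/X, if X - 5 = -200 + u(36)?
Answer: -1/231 ≈ -0.0043290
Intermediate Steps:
X = -231 (X = 5 + (-200 - 1*36) = 5 + (-200 - 36) = 5 - 236 = -231)
1/X = 1/(-231) = -1/231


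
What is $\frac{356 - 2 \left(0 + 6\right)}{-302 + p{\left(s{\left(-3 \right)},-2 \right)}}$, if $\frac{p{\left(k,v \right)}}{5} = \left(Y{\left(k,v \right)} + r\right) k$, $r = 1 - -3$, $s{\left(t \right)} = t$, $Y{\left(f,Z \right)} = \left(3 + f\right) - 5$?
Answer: $- \frac{344}{287} \approx -1.1986$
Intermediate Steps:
$Y{\left(f,Z \right)} = -2 + f$
$r = 4$ ($r = 1 + 3 = 4$)
$p{\left(k,v \right)} = 5 k \left(2 + k\right)$ ($p{\left(k,v \right)} = 5 \left(\left(-2 + k\right) + 4\right) k = 5 \left(2 + k\right) k = 5 k \left(2 + k\right)$)
$\frac{356 - 2 \left(0 + 6\right)}{-302 + p{\left(s{\left(-3 \right)},-2 \right)}} = \frac{356 - 2 \left(0 + 6\right)}{-302 + 5 \left(-3\right) \left(2 - 3\right)} = \frac{356 - 12}{-302 + 5 \left(-3\right) \left(-1\right)} = \frac{356 - 12}{-302 + 15} = \frac{344}{-287} = 344 \left(- \frac{1}{287}\right) = - \frac{344}{287}$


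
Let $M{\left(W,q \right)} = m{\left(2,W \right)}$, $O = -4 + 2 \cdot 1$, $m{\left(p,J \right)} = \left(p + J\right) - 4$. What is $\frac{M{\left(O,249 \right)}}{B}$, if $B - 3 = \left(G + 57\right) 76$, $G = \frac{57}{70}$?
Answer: $- \frac{140}{153891} \approx -0.00090973$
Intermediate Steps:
$m{\left(p,J \right)} = -4 + J + p$ ($m{\left(p,J \right)} = \left(J + p\right) - 4 = -4 + J + p$)
$G = \frac{57}{70}$ ($G = 57 \cdot \frac{1}{70} = \frac{57}{70} \approx 0.81429$)
$O = -2$ ($O = -4 + 2 = -2$)
$M{\left(W,q \right)} = -2 + W$ ($M{\left(W,q \right)} = -4 + W + 2 = -2 + W$)
$B = \frac{153891}{35}$ ($B = 3 + \left(\frac{57}{70} + 57\right) 76 = 3 + \frac{4047}{70} \cdot 76 = 3 + \frac{153786}{35} = \frac{153891}{35} \approx 4396.9$)
$\frac{M{\left(O,249 \right)}}{B} = \frac{-2 - 2}{\frac{153891}{35}} = \left(-4\right) \frac{35}{153891} = - \frac{140}{153891}$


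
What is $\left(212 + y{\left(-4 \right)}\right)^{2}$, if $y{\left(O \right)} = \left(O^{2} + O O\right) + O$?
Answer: $57600$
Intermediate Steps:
$y{\left(O \right)} = O + 2 O^{2}$ ($y{\left(O \right)} = \left(O^{2} + O^{2}\right) + O = 2 O^{2} + O = O + 2 O^{2}$)
$\left(212 + y{\left(-4 \right)}\right)^{2} = \left(212 - 4 \left(1 + 2 \left(-4\right)\right)\right)^{2} = \left(212 - 4 \left(1 - 8\right)\right)^{2} = \left(212 - -28\right)^{2} = \left(212 + 28\right)^{2} = 240^{2} = 57600$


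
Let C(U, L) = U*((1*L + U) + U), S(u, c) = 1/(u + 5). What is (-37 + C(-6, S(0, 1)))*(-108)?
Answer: -18252/5 ≈ -3650.4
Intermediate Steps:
S(u, c) = 1/(5 + u)
C(U, L) = U*(L + 2*U) (C(U, L) = U*((L + U) + U) = U*(L + 2*U))
(-37 + C(-6, S(0, 1)))*(-108) = (-37 - 6*(1/(5 + 0) + 2*(-6)))*(-108) = (-37 - 6*(1/5 - 12))*(-108) = (-37 - 6*(-59/5))*(-108) = (-37 + 354/5)*(-108) = (169/5)*(-108) = -18252/5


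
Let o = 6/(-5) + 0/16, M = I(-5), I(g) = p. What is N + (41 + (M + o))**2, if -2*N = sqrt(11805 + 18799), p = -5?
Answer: 30276/25 - sqrt(7651) ≈ 1123.6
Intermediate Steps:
I(g) = -5
M = -5
o = -6/5 (o = 6*(-1/5) + 0*(1/16) = -6/5 + 0 = -6/5 ≈ -1.2000)
N = -sqrt(7651) (N = -sqrt(11805 + 18799)/2 = -sqrt(7651) ≈ -87.470)
N + (41 + (M + o))**2 = -sqrt(7651) + (41 + (-5 - 6/5))**2 = -sqrt(7651) + (41 - 31/5)**2 = -sqrt(7651) + (174/5)**2 = -sqrt(7651) + 30276/25 = 30276/25 - sqrt(7651)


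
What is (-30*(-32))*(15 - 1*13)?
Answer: 1920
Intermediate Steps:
(-30*(-32))*(15 - 1*13) = 960*(15 - 13) = 960*2 = 1920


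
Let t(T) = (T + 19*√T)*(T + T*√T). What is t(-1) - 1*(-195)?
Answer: 215 - 18*I ≈ 215.0 - 18.0*I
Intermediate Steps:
t(T) = (T + T^(3/2))*(T + 19*√T) (t(T) = (T + 19*√T)*(T + T^(3/2)) = (T + T^(3/2))*(T + 19*√T))
t(-1) - 1*(-195) = ((-1)^(5/2) + 19*(-1)^(3/2) + 20*(-1)²) - 1*(-195) = (I + 19*(-I) + 20*1) + 195 = (I - 19*I + 20) + 195 = (20 - 18*I) + 195 = 215 - 18*I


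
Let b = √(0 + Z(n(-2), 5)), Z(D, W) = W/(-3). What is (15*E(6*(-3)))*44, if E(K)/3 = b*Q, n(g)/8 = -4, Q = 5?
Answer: 3300*I*√15 ≈ 12781.0*I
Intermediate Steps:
n(g) = -32 (n(g) = 8*(-4) = -32)
Z(D, W) = -W/3 (Z(D, W) = W*(-⅓) = -W/3)
b = I*√15/3 (b = √(0 - ⅓*5) = √(0 - 5/3) = √(-5/3) = I*√15/3 ≈ 1.291*I)
E(K) = 5*I*√15 (E(K) = 3*((I*√15/3)*5) = 3*(5*I*√15/3) = 5*I*√15)
(15*E(6*(-3)))*44 = (15*(5*I*√15))*44 = (75*I*√15)*44 = 3300*I*√15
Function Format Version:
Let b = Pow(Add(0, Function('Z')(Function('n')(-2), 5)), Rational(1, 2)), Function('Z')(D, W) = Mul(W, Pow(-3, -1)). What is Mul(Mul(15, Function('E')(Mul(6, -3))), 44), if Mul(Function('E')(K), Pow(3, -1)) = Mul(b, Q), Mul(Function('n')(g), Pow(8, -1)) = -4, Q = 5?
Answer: Mul(3300, I, Pow(15, Rational(1, 2))) ≈ Mul(12781., I)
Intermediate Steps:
Function('n')(g) = -32 (Function('n')(g) = Mul(8, -4) = -32)
Function('Z')(D, W) = Mul(Rational(-1, 3), W) (Function('Z')(D, W) = Mul(W, Rational(-1, 3)) = Mul(Rational(-1, 3), W))
b = Mul(Rational(1, 3), I, Pow(15, Rational(1, 2))) (b = Pow(Add(0, Mul(Rational(-1, 3), 5)), Rational(1, 2)) = Pow(Add(0, Rational(-5, 3)), Rational(1, 2)) = Pow(Rational(-5, 3), Rational(1, 2)) = Mul(Rational(1, 3), I, Pow(15, Rational(1, 2))) ≈ Mul(1.2910, I))
Function('E')(K) = Mul(5, I, Pow(15, Rational(1, 2))) (Function('E')(K) = Mul(3, Mul(Mul(Rational(1, 3), I, Pow(15, Rational(1, 2))), 5)) = Mul(3, Mul(Rational(5, 3), I, Pow(15, Rational(1, 2)))) = Mul(5, I, Pow(15, Rational(1, 2))))
Mul(Mul(15, Function('E')(Mul(6, -3))), 44) = Mul(Mul(15, Mul(5, I, Pow(15, Rational(1, 2)))), 44) = Mul(Mul(75, I, Pow(15, Rational(1, 2))), 44) = Mul(3300, I, Pow(15, Rational(1, 2)))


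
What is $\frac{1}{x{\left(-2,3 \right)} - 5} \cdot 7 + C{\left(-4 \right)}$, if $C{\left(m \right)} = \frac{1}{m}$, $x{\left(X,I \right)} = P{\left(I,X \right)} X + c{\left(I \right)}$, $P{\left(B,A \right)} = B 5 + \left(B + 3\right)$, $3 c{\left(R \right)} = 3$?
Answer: $- \frac{37}{92} \approx -0.40217$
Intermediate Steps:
$c{\left(R \right)} = 1$ ($c{\left(R \right)} = \frac{1}{3} \cdot 3 = 1$)
$P{\left(B,A \right)} = 3 + 6 B$ ($P{\left(B,A \right)} = 5 B + \left(3 + B\right) = 3 + 6 B$)
$x{\left(X,I \right)} = 1 + X \left(3 + 6 I\right)$ ($x{\left(X,I \right)} = \left(3 + 6 I\right) X + 1 = X \left(3 + 6 I\right) + 1 = 1 + X \left(3 + 6 I\right)$)
$\frac{1}{x{\left(-2,3 \right)} - 5} \cdot 7 + C{\left(-4 \right)} = \frac{1}{\left(1 + 3 \left(-2\right) \left(1 + 2 \cdot 3\right)\right) - 5} \cdot 7 + \frac{1}{-4} = \frac{1}{\left(1 + 3 \left(-2\right) \left(1 + 6\right)\right) - 5} \cdot 7 - \frac{1}{4} = \frac{1}{\left(1 + 3 \left(-2\right) 7\right) - 5} \cdot 7 - \frac{1}{4} = \frac{1}{\left(1 - 42\right) - 5} \cdot 7 - \frac{1}{4} = \frac{1}{-41 - 5} \cdot 7 - \frac{1}{4} = \frac{1}{-46} \cdot 7 - \frac{1}{4} = \left(- \frac{1}{46}\right) 7 - \frac{1}{4} = - \frac{7}{46} - \frac{1}{4} = - \frac{37}{92}$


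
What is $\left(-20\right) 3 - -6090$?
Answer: $6030$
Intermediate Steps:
$\left(-20\right) 3 - -6090 = -60 + 6090 = 6030$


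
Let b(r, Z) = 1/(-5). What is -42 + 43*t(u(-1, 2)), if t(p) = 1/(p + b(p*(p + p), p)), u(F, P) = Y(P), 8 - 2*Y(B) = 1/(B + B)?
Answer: -4454/147 ≈ -30.299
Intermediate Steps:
Y(B) = 4 - 1/(4*B) (Y(B) = 4 - 1/(2*(B + B)) = 4 - 1/(2*B)/2 = 4 - 1/(4*B))
b(r, Z) = -⅕
u(F, P) = 4 - 1/(4*P)
t(p) = 1/(-⅕ + p) (t(p) = 1/(p - ⅕) = 1/(-⅕ + p))
-42 + 43*t(u(-1, 2)) = -42 + 43*(5/(-1 + 5*(4 - ¼/2))) = -42 + 43*(5/(-1 + 5*(4 - ¼*½))) = -42 + 43*(5/(-1 + 5*(4 - ⅛))) = -42 + 43*(5/(-1 + 5*(31/8))) = -42 + 43*(5/(-1 + 155/8)) = -42 + 43*(5/(147/8)) = -42 + 43*(5*(8/147)) = -42 + 43*(40/147) = -42 + 1720/147 = -4454/147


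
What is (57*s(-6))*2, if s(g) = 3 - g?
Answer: 1026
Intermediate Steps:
(57*s(-6))*2 = (57*(3 - 1*(-6)))*2 = (57*(3 + 6))*2 = (57*9)*2 = 513*2 = 1026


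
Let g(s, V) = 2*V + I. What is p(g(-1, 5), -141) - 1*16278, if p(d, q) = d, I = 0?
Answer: -16268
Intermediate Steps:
g(s, V) = 2*V (g(s, V) = 2*V + 0 = 2*V)
p(g(-1, 5), -141) - 1*16278 = 2*5 - 1*16278 = 10 - 16278 = -16268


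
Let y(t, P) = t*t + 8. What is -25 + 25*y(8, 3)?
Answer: 1775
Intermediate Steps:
y(t, P) = 8 + t² (y(t, P) = t² + 8 = 8 + t²)
-25 + 25*y(8, 3) = -25 + 25*(8 + 8²) = -25 + 25*(8 + 64) = -25 + 25*72 = -25 + 1800 = 1775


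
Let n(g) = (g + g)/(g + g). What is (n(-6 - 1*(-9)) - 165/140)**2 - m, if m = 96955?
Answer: -76012695/784 ≈ -96955.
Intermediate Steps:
n(g) = 1 (n(g) = (2*g)/((2*g)) = (2*g)*(1/(2*g)) = 1)
(n(-6 - 1*(-9)) - 165/140)**2 - m = (1 - 165/140)**2 - 1*96955 = (1 - 165*1/140)**2 - 96955 = (1 - 33/28)**2 - 96955 = (-5/28)**2 - 96955 = 25/784 - 96955 = -76012695/784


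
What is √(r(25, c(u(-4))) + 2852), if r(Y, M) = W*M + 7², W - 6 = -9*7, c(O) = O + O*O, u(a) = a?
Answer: √2217 ≈ 47.085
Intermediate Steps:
c(O) = O + O²
W = -57 (W = 6 - 9*7 = 6 - 63 = -57)
r(Y, M) = 49 - 57*M (r(Y, M) = -57*M + 7² = -57*M + 49 = 49 - 57*M)
√(r(25, c(u(-4))) + 2852) = √((49 - (-228)*(1 - 4)) + 2852) = √((49 - (-228)*(-3)) + 2852) = √((49 - 57*12) + 2852) = √((49 - 684) + 2852) = √(-635 + 2852) = √2217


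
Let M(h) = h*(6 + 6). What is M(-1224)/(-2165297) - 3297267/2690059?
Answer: -7100050756707/5824776682523 ≈ -1.2189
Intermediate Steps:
M(h) = 12*h (M(h) = h*12 = 12*h)
M(-1224)/(-2165297) - 3297267/2690059 = (12*(-1224))/(-2165297) - 3297267/2690059 = -14688*(-1/2165297) - 3297267*1/2690059 = 14688/2165297 - 3297267/2690059 = -7100050756707/5824776682523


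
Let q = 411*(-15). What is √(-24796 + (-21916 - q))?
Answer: I*√40547 ≈ 201.36*I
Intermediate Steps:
q = -6165
√(-24796 + (-21916 - q)) = √(-24796 + (-21916 - 1*(-6165))) = √(-24796 + (-21916 + 6165)) = √(-24796 - 15751) = √(-40547) = I*√40547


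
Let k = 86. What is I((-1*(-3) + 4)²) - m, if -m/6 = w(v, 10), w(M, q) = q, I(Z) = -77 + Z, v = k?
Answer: 32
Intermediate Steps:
v = 86
m = -60 (m = -6*10 = -60)
I((-1*(-3) + 4)²) - m = (-77 + (-1*(-3) + 4)²) - 1*(-60) = (-77 + (3 + 4)²) + 60 = (-77 + 7²) + 60 = (-77 + 49) + 60 = -28 + 60 = 32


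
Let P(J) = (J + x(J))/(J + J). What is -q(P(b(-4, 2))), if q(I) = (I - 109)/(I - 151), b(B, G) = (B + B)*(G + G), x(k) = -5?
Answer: -2313/3209 ≈ -0.72079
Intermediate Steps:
b(B, G) = 4*B*G (b(B, G) = (2*B)*(2*G) = 4*B*G)
P(J) = (-5 + J)/(2*J) (P(J) = (J - 5)/(J + J) = (-5 + J)/((2*J)) = (-5 + J)*(1/(2*J)) = (-5 + J)/(2*J))
q(I) = (-109 + I)/(-151 + I)
-q(P(b(-4, 2))) = -(-109 + (-5 + 4*(-4)*2)/(2*((4*(-4)*2))))/(-151 + (-5 + 4*(-4)*2)/(2*((4*(-4)*2)))) = -(-109 + (½)*(-5 - 32)/(-32))/(-151 + (½)*(-5 - 32)/(-32)) = -(-109 + (½)*(-1/32)*(-37))/(-151 + (½)*(-1/32)*(-37)) = -(-109 + 37/64)/(-151 + 37/64) = -(-6939)/((-9627/64)*64) = -(-64)*(-6939)/(9627*64) = -1*2313/3209 = -2313/3209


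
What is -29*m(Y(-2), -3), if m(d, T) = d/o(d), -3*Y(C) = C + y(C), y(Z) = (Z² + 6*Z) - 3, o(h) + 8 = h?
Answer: 377/11 ≈ 34.273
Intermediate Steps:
o(h) = -8 + h
y(Z) = -3 + Z² + 6*Z
Y(C) = 1 - 7*C/3 - C²/3 (Y(C) = -(C + (-3 + C² + 6*C))/3 = -(-3 + C² + 7*C)/3 = 1 - 7*C/3 - C²/3)
m(d, T) = d/(-8 + d)
-29*m(Y(-2), -3) = -29*(1 - 7/3*(-2) - ⅓*(-2)²)/(-8 + (1 - 7/3*(-2) - ⅓*(-2)²)) = -29*(1 + 14/3 - ⅓*4)/(-8 + (1 + 14/3 - ⅓*4)) = -29*(1 + 14/3 - 4/3)/(-8 + (1 + 14/3 - 4/3)) = -377/(3*(-8 + 13/3)) = -377/(3*(-11/3)) = -377*(-3)/(3*11) = -29*(-13/11) = 377/11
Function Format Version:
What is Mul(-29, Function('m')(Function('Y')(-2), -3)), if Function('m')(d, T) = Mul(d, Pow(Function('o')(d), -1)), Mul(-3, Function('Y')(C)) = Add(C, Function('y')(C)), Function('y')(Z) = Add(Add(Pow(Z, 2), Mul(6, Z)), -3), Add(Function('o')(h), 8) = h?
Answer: Rational(377, 11) ≈ 34.273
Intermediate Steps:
Function('o')(h) = Add(-8, h)
Function('y')(Z) = Add(-3, Pow(Z, 2), Mul(6, Z))
Function('Y')(C) = Add(1, Mul(Rational(-7, 3), C), Mul(Rational(-1, 3), Pow(C, 2))) (Function('Y')(C) = Mul(Rational(-1, 3), Add(C, Add(-3, Pow(C, 2), Mul(6, C)))) = Mul(Rational(-1, 3), Add(-3, Pow(C, 2), Mul(7, C))) = Add(1, Mul(Rational(-7, 3), C), Mul(Rational(-1, 3), Pow(C, 2))))
Function('m')(d, T) = Mul(d, Pow(Add(-8, d), -1))
Mul(-29, Function('m')(Function('Y')(-2), -3)) = Mul(-29, Mul(Add(1, Mul(Rational(-7, 3), -2), Mul(Rational(-1, 3), Pow(-2, 2))), Pow(Add(-8, Add(1, Mul(Rational(-7, 3), -2), Mul(Rational(-1, 3), Pow(-2, 2)))), -1))) = Mul(-29, Mul(Add(1, Rational(14, 3), Mul(Rational(-1, 3), 4)), Pow(Add(-8, Add(1, Rational(14, 3), Mul(Rational(-1, 3), 4))), -1))) = Mul(-29, Mul(Add(1, Rational(14, 3), Rational(-4, 3)), Pow(Add(-8, Add(1, Rational(14, 3), Rational(-4, 3))), -1))) = Mul(-29, Mul(Rational(13, 3), Pow(Add(-8, Rational(13, 3)), -1))) = Mul(-29, Mul(Rational(13, 3), Pow(Rational(-11, 3), -1))) = Mul(-29, Mul(Rational(13, 3), Rational(-3, 11))) = Mul(-29, Rational(-13, 11)) = Rational(377, 11)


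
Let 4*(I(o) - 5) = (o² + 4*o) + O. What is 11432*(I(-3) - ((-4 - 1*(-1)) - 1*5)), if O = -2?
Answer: 134326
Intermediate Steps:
I(o) = 9/2 + o + o²/4 (I(o) = 5 + ((o² + 4*o) - 2)/4 = 5 + (-2 + o² + 4*o)/4 = 5 + (-½ + o + o²/4) = 9/2 + o + o²/4)
11432*(I(-3) - ((-4 - 1*(-1)) - 1*5)) = 11432*((9/2 - 3 + (¼)*(-3)²) - ((-4 - 1*(-1)) - 1*5)) = 11432*((9/2 - 3 + (¼)*9) - ((-4 + 1) - 5)) = 11432*((9/2 - 3 + 9/4) - (-3 - 5)) = 11432*(15/4 - 1*(-8)) = 11432*(15/4 + 8) = 11432*(47/4) = 134326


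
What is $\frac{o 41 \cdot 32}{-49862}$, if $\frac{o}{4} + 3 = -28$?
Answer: $\frac{81344}{24931} \approx 3.2628$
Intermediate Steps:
$o = -124$ ($o = -12 + 4 \left(-28\right) = -12 - 112 = -124$)
$\frac{o 41 \cdot 32}{-49862} = \frac{\left(-124\right) 41 \cdot 32}{-49862} = \left(-5084\right) 32 \left(- \frac{1}{49862}\right) = \left(-162688\right) \left(- \frac{1}{49862}\right) = \frac{81344}{24931}$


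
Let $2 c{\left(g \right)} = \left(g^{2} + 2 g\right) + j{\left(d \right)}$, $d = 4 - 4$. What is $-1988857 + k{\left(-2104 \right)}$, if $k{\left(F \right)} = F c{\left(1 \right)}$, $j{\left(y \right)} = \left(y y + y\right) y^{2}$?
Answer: $-1992013$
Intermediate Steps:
$d = 0$ ($d = 4 - 4 = 0$)
$j{\left(y \right)} = y^{2} \left(y + y^{2}\right)$ ($j{\left(y \right)} = \left(y^{2} + y\right) y^{2} = \left(y + y^{2}\right) y^{2} = y^{2} \left(y + y^{2}\right)$)
$c{\left(g \right)} = g + \frac{g^{2}}{2}$ ($c{\left(g \right)} = \frac{\left(g^{2} + 2 g\right) + 0^{3} \left(1 + 0\right)}{2} = \frac{\left(g^{2} + 2 g\right) + 0 \cdot 1}{2} = \frac{\left(g^{2} + 2 g\right) + 0}{2} = \frac{g^{2} + 2 g}{2} = g + \frac{g^{2}}{2}$)
$k{\left(F \right)} = \frac{3 F}{2}$ ($k{\left(F \right)} = F \frac{1}{2} \cdot 1 \left(2 + 1\right) = F \frac{1}{2} \cdot 1 \cdot 3 = F \frac{3}{2} = \frac{3 F}{2}$)
$-1988857 + k{\left(-2104 \right)} = -1988857 + \frac{3}{2} \left(-2104\right) = -1988857 - 3156 = -1992013$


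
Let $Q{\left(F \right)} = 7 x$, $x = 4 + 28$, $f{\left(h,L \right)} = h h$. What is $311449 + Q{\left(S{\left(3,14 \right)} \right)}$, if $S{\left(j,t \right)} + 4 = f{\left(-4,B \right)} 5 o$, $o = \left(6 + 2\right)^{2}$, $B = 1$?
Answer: $311673$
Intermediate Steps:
$f{\left(h,L \right)} = h^{2}$
$o = 64$ ($o = 8^{2} = 64$)
$x = 32$
$S{\left(j,t \right)} = 5116$ ($S{\left(j,t \right)} = -4 + \left(-4\right)^{2} \cdot 5 \cdot 64 = -4 + 16 \cdot 5 \cdot 64 = -4 + 80 \cdot 64 = -4 + 5120 = 5116$)
$Q{\left(F \right)} = 224$ ($Q{\left(F \right)} = 7 \cdot 32 = 224$)
$311449 + Q{\left(S{\left(3,14 \right)} \right)} = 311449 + 224 = 311673$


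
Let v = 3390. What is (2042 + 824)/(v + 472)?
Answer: 1433/1931 ≈ 0.74210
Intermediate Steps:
(2042 + 824)/(v + 472) = (2042 + 824)/(3390 + 472) = 2866/3862 = 2866*(1/3862) = 1433/1931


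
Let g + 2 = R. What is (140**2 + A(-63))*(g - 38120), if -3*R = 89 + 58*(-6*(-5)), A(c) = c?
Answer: -2270101715/3 ≈ -7.5670e+8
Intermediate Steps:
R = -1829/3 (R = -(89 + 58*(-6*(-5)))/3 = -(89 + 58*30)/3 = -(89 + 1740)/3 = -1/3*1829 = -1829/3 ≈ -609.67)
g = -1835/3 (g = -2 - 1829/3 = -1835/3 ≈ -611.67)
(140**2 + A(-63))*(g - 38120) = (140**2 - 63)*(-1835/3 - 38120) = (19600 - 63)*(-116195/3) = 19537*(-116195/3) = -2270101715/3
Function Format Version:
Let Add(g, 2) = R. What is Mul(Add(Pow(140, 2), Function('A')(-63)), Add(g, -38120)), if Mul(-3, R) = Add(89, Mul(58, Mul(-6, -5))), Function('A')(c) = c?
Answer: Rational(-2270101715, 3) ≈ -7.5670e+8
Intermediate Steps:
R = Rational(-1829, 3) (R = Mul(Rational(-1, 3), Add(89, Mul(58, Mul(-6, -5)))) = Mul(Rational(-1, 3), Add(89, Mul(58, 30))) = Mul(Rational(-1, 3), Add(89, 1740)) = Mul(Rational(-1, 3), 1829) = Rational(-1829, 3) ≈ -609.67)
g = Rational(-1835, 3) (g = Add(-2, Rational(-1829, 3)) = Rational(-1835, 3) ≈ -611.67)
Mul(Add(Pow(140, 2), Function('A')(-63)), Add(g, -38120)) = Mul(Add(Pow(140, 2), -63), Add(Rational(-1835, 3), -38120)) = Mul(Add(19600, -63), Rational(-116195, 3)) = Mul(19537, Rational(-116195, 3)) = Rational(-2270101715, 3)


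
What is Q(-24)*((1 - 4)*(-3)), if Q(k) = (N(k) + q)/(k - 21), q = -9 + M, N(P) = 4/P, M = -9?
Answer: 109/30 ≈ 3.6333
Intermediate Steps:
q = -18 (q = -9 - 9 = -18)
Q(k) = (-18 + 4/k)/(-21 + k) (Q(k) = (4/k - 18)/(k - 21) = (-18 + 4/k)/(-21 + k))
Q(-24)*((1 - 4)*(-3)) = (2*(2 - 9*(-24))/(-24*(-21 - 24)))*((1 - 4)*(-3)) = (2*(-1/24)*(2 + 216)/(-45))*(-3*(-3)) = (2*(-1/24)*(-1/45)*218)*9 = (109/270)*9 = 109/30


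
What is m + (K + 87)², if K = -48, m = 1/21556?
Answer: 32786677/21556 ≈ 1521.0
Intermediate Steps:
m = 1/21556 ≈ 4.6391e-5
m + (K + 87)² = 1/21556 + (-48 + 87)² = 1/21556 + 39² = 1/21556 + 1521 = 32786677/21556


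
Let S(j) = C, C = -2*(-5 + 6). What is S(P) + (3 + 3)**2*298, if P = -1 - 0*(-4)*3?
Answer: 10726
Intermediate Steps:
P = -1 (P = -1 - 0*3 = -1 - 1*0 = -1 + 0 = -1)
C = -2 (C = -2*1 = -2)
S(j) = -2
S(P) + (3 + 3)**2*298 = -2 + (3 + 3)**2*298 = -2 + 6**2*298 = -2 + 36*298 = -2 + 10728 = 10726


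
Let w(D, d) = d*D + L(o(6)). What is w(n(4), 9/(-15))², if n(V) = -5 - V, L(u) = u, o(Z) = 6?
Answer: 3249/25 ≈ 129.96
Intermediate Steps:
w(D, d) = 6 + D*d (w(D, d) = d*D + 6 = D*d + 6 = 6 + D*d)
w(n(4), 9/(-15))² = (6 + (-5 - 1*4)*(9/(-15)))² = (6 + (-5 - 4)*(9*(-1/15)))² = (6 - 9*(-⅗))² = (6 + 27/5)² = (57/5)² = 3249/25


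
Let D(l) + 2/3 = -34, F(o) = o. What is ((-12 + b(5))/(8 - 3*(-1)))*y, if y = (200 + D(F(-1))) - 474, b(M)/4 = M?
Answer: -7408/33 ≈ -224.48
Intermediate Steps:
b(M) = 4*M
D(l) = -104/3 (D(l) = -⅔ - 34 = -104/3)
y = -926/3 (y = (200 - 104/3) - 474 = 496/3 - 474 = -926/3 ≈ -308.67)
((-12 + b(5))/(8 - 3*(-1)))*y = ((-12 + 4*5)/(8 - 3*(-1)))*(-926/3) = ((-12 + 20)/(8 + 3))*(-926/3) = (8/11)*(-926/3) = -7408/33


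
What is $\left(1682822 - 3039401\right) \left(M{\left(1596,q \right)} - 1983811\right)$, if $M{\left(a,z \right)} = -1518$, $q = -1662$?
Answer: $2693255629491$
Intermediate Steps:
$\left(1682822 - 3039401\right) \left(M{\left(1596,q \right)} - 1983811\right) = \left(1682822 - 3039401\right) \left(-1518 - 1983811\right) = \left(-1356579\right) \left(-1985329\right) = 2693255629491$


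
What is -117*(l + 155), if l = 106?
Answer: -30537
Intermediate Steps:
-117*(l + 155) = -117*(106 + 155) = -117*261 = -30537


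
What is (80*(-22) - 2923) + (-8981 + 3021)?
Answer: -10643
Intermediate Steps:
(80*(-22) - 2923) + (-8981 + 3021) = (-1760 - 2923) - 5960 = -4683 - 5960 = -10643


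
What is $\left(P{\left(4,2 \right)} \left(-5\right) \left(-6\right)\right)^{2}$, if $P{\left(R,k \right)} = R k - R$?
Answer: $14400$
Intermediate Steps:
$P{\left(R,k \right)} = - R + R k$
$\left(P{\left(4,2 \right)} \left(-5\right) \left(-6\right)\right)^{2} = \left(4 \left(-1 + 2\right) \left(-5\right) \left(-6\right)\right)^{2} = \left(4 \cdot 1 \left(-5\right) \left(-6\right)\right)^{2} = \left(4 \left(-5\right) \left(-6\right)\right)^{2} = \left(\left(-20\right) \left(-6\right)\right)^{2} = 120^{2} = 14400$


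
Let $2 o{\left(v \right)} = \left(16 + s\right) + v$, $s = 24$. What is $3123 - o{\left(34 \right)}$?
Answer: $3086$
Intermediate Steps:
$o{\left(v \right)} = 20 + \frac{v}{2}$ ($o{\left(v \right)} = \frac{\left(16 + 24\right) + v}{2} = \frac{40 + v}{2} = 20 + \frac{v}{2}$)
$3123 - o{\left(34 \right)} = 3123 - \left(20 + \frac{1}{2} \cdot 34\right) = 3123 - \left(20 + 17\right) = 3123 - 37 = 3086$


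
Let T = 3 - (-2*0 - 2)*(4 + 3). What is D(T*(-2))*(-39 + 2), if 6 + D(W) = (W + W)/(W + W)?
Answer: 185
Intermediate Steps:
T = 17 (T = 3 - (0 - 2)*7 = 3 - (-2)*7 = 3 - 1*(-14) = 3 + 14 = 17)
D(W) = -5 (D(W) = -6 + (W + W)/(W + W) = -6 + (2*W)/((2*W)) = -6 + (2*W)*(1/(2*W)) = -6 + 1 = -5)
D(T*(-2))*(-39 + 2) = -5*(-39 + 2) = -5*(-37) = 185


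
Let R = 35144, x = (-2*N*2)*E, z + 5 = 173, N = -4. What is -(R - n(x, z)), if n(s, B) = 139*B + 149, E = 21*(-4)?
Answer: -11643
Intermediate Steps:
E = -84
z = 168 (z = -5 + 173 = 168)
x = -1344 (x = (-2*(-4)*2)*(-84) = (8*2)*(-84) = 16*(-84) = -1344)
n(s, B) = 149 + 139*B
-(R - n(x, z)) = -(35144 - (149 + 139*168)) = -(35144 - (149 + 23352)) = -(35144 - 1*23501) = -(35144 - 23501) = -1*11643 = -11643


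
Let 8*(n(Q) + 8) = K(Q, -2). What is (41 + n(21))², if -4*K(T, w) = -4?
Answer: 70225/64 ≈ 1097.3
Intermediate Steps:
K(T, w) = 1 (K(T, w) = -¼*(-4) = 1)
n(Q) = -63/8 (n(Q) = -8 + (⅛)*1 = -8 + ⅛ = -63/8)
(41 + n(21))² = (41 - 63/8)² = (265/8)² = 70225/64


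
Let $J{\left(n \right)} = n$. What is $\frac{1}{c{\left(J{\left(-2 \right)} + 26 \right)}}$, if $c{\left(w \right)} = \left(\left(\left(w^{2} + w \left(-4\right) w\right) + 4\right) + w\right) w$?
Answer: $- \frac{1}{40800} \approx -2.451 \cdot 10^{-5}$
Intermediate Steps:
$c{\left(w \right)} = w \left(4 + w - 3 w^{2}\right)$ ($c{\left(w \right)} = \left(\left(\left(w^{2} + - 4 w w\right) + 4\right) + w\right) w = \left(\left(\left(w^{2} - 4 w^{2}\right) + 4\right) + w\right) w = \left(\left(- 3 w^{2} + 4\right) + w\right) w = \left(\left(4 - 3 w^{2}\right) + w\right) w = \left(4 + w - 3 w^{2}\right) w = w \left(4 + w - 3 w^{2}\right)$)
$\frac{1}{c{\left(J{\left(-2 \right)} + 26 \right)}} = \frac{1}{\left(-2 + 26\right) \left(4 + \left(-2 + 26\right) - 3 \left(-2 + 26\right)^{2}\right)} = \frac{1}{24 \left(4 + 24 - 3 \cdot 24^{2}\right)} = \frac{1}{24 \left(4 + 24 - 1728\right)} = \frac{1}{24 \left(-1700\right)} = \frac{1}{-40800} = - \frac{1}{40800}$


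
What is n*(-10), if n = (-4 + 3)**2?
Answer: -10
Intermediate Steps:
n = 1 (n = (-1)**2 = 1)
n*(-10) = 1*(-10) = -10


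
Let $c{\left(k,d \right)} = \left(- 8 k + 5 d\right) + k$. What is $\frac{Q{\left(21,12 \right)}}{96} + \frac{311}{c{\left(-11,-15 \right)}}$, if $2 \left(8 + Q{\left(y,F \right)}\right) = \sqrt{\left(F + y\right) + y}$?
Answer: $\frac{1865}{12} + \frac{\sqrt{6}}{64} \approx 155.45$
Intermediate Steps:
$c{\left(k,d \right)} = - 7 k + 5 d$
$Q{\left(y,F \right)} = -8 + \frac{\sqrt{F + 2 y}}{2}$ ($Q{\left(y,F \right)} = -8 + \frac{\sqrt{\left(F + y\right) + y}}{2} = -8 + \frac{\sqrt{F + 2 y}}{2}$)
$\frac{Q{\left(21,12 \right)}}{96} + \frac{311}{c{\left(-11,-15 \right)}} = \frac{-8 + \frac{\sqrt{12 + 2 \cdot 21}}{2}}{96} + \frac{311}{\left(-7\right) \left(-11\right) + 5 \left(-15\right)} = \left(-8 + \frac{\sqrt{12 + 42}}{2}\right) \frac{1}{96} + \frac{311}{77 - 75} = \left(-8 + \frac{\sqrt{54}}{2}\right) \frac{1}{96} + \frac{311}{2} = \left(-8 + \frac{3 \sqrt{6}}{2}\right) \frac{1}{96} + 311 \cdot \frac{1}{2} = \left(-8 + \frac{3 \sqrt{6}}{2}\right) \frac{1}{96} + \frac{311}{2} = \left(- \frac{1}{12} + \frac{\sqrt{6}}{64}\right) + \frac{311}{2} = \frac{1865}{12} + \frac{\sqrt{6}}{64}$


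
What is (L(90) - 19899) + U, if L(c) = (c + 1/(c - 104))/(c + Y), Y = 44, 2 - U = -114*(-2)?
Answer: -37753241/1876 ≈ -20124.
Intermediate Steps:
U = -226 (U = 2 - (-114)*(-2) = 2 - 1*228 = 2 - 228 = -226)
L(c) = (c + 1/(-104 + c))/(44 + c) (L(c) = (c + 1/(c - 104))/(c + 44) = (c + 1/(-104 + c))/(44 + c))
(L(90) - 19899) + U = ((-1 - 1*90² + 104*90)/(4576 - 1*90² + 60*90) - 19899) - 226 = ((-1 - 1*8100 + 9360)/(4576 - 1*8100 + 5400) - 19899) - 226 = ((-1 - 8100 + 9360)/(4576 - 8100 + 5400) - 19899) - 226 = (1259/1876 - 19899) - 226 = -37329265/1876 - 226 = -37753241/1876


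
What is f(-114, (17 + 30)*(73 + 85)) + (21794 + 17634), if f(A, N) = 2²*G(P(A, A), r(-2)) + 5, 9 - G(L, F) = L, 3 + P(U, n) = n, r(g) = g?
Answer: 39937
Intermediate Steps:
P(U, n) = -3 + n
G(L, F) = 9 - L
f(A, N) = 53 - 4*A (f(A, N) = 2²*(9 - (-3 + A)) + 5 = 4*(9 + (3 - A)) + 5 = 4*(12 - A) + 5 = (48 - 4*A) + 5 = 53 - 4*A)
f(-114, (17 + 30)*(73 + 85)) + (21794 + 17634) = (53 - 4*(-114)) + (21794 + 17634) = (53 + 456) + 39428 = 509 + 39428 = 39937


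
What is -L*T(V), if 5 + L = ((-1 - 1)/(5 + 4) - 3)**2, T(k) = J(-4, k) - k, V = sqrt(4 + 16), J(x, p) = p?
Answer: 0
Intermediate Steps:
V = 2*sqrt(5) (V = sqrt(20) = 2*sqrt(5) ≈ 4.4721)
T(k) = 0 (T(k) = k - k = 0)
L = 436/81 (L = -5 + ((-1 - 1)/(5 + 4) - 3)**2 = -5 + (-2/9 - 3)**2 = -5 + (-29/9)**2 = -5 + 841/81 = 436/81 ≈ 5.3827)
-L*T(V) = -436*0/81 = -1*0 = 0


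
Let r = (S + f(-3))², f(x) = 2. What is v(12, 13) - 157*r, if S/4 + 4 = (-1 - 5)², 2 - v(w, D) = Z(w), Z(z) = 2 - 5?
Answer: -2653295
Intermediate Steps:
Z(z) = -3
v(w, D) = 5 (v(w, D) = 2 - 1*(-3) = 2 + 3 = 5)
S = 128 (S = -16 + 4*(-1 - 5)² = -16 + 4*(-6)² = -16 + 4*36 = -16 + 144 = 128)
r = 16900 (r = (128 + 2)² = 130² = 16900)
v(12, 13) - 157*r = 5 - 157*16900 = 5 - 2653300 = -2653295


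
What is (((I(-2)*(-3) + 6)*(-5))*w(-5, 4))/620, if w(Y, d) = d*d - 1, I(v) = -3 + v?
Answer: -315/124 ≈ -2.5403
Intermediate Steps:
w(Y, d) = -1 + d**2 (w(Y, d) = d**2 - 1 = -1 + d**2)
(((I(-2)*(-3) + 6)*(-5))*w(-5, 4))/620 = ((((-3 - 2)*(-3) + 6)*(-5))*(-1 + 4**2))/620 = (((-5*(-3) + 6)*(-5))*(-1 + 16))*(1/620) = (((15 + 6)*(-5))*15)*(1/620) = ((21*(-5))*15)*(1/620) = -105*15*(1/620) = -1575*1/620 = -315/124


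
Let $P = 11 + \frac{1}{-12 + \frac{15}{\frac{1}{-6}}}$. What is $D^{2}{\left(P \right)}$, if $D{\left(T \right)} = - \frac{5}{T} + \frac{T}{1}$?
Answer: $\frac{1451111753641}{13074092964} \approx 110.99$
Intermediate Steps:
$P = \frac{1121}{102}$ ($P = 11 + \frac{1}{-12 + \frac{15}{- \frac{1}{6}}} = 11 + \frac{1}{-12 + 15 \left(-6\right)} = 11 + \frac{1}{-12 - 90} = 11 + \frac{1}{-102} = 11 - \frac{1}{102} = \frac{1121}{102} \approx 10.99$)
$D{\left(T \right)} = T - \frac{5}{T}$ ($D{\left(T \right)} = - \frac{5}{T} + T 1 = - \frac{5}{T} + T = T - \frac{5}{T}$)
$D^{2}{\left(P \right)} = \left(\frac{1121}{102} - \frac{5}{\frac{1121}{102}}\right)^{2} = \left(\frac{1121}{102} - \frac{510}{1121}\right)^{2} = \left(\frac{1204621}{114342}\right)^{2} = \frac{1451111753641}{13074092964}$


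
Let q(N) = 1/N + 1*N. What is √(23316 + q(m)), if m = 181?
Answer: √769785398/181 ≈ 153.29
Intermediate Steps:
q(N) = N + 1/N (q(N) = 1/N + N = N + 1/N)
√(23316 + q(m)) = √(23316 + (181 + 1/181)) = √(23316 + 32762/181) = √(4252958/181) = √769785398/181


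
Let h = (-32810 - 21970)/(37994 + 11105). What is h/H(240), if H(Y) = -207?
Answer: 18260/3387831 ≈ 0.0053899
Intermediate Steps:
h = -54780/49099 ≈ -1.1157
h/H(240) = -54780/49099/(-207) = -54780/49099*(-1/207) = 18260/3387831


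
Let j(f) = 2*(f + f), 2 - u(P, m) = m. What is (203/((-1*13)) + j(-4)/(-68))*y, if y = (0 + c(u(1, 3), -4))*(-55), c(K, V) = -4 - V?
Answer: 0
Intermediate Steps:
u(P, m) = 2 - m
j(f) = 4*f (j(f) = 2*(2*f) = 4*f)
y = 0 (y = (0 + (-4 - 1*(-4)))*(-55) = (0 + (-4 + 4))*(-55) = (0 + 0)*(-55) = 0*(-55) = 0)
(203/((-1*13)) + j(-4)/(-68))*y = (203/((-1*13)) + (4*(-4))/(-68))*0 = (203/(-13) - 16*(-1/68))*0 = (203*(-1/13) + 4/17)*0 = (-203/13 + 4/17)*0 = -3399/221*0 = 0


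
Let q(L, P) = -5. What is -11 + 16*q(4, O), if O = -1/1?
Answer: -91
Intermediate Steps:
O = -1 (O = -1*1 = -1)
-11 + 16*q(4, O) = -11 + 16*(-5) = -11 - 80 = -91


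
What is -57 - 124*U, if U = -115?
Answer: 14203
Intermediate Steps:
-57 - 124*U = -57 - 124*(-115) = -57 + 14260 = 14203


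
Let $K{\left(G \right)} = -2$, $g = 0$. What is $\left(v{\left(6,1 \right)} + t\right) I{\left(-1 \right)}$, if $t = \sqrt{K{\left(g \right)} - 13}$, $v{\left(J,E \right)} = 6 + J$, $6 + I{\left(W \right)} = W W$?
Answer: $-60 - 5 i \sqrt{15} \approx -60.0 - 19.365 i$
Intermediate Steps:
$I{\left(W \right)} = -6 + W^{2}$ ($I{\left(W \right)} = -6 + W W = -6 + W^{2}$)
$t = i \sqrt{15}$ ($t = \sqrt{-2 - 13} = \sqrt{-15} = i \sqrt{15} \approx 3.873 i$)
$\left(v{\left(6,1 \right)} + t\right) I{\left(-1 \right)} = \left(\left(6 + 6\right) + i \sqrt{15}\right) \left(-6 + \left(-1\right)^{2}\right) = \left(12 + i \sqrt{15}\right) \left(-6 + 1\right) = \left(12 + i \sqrt{15}\right) \left(-5\right) = -60 - 5 i \sqrt{15}$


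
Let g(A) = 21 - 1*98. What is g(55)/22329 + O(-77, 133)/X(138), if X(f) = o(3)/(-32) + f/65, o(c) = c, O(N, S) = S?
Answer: 98043961/1496043 ≈ 65.536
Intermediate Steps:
g(A) = -77 (g(A) = 21 - 98 = -77)
X(f) = -3/32 + f/65 (X(f) = 3/(-32) + f/65 = 3*(-1/32) + f*(1/65) = -3/32 + f/65)
g(55)/22329 + O(-77, 133)/X(138) = -77/22329 + 133/(-3/32 + (1/65)*138) = -77*1/22329 + 133/(-3/32 + 138/65) = -77/22329 + 133/(4221/2080) = -77/22329 + 133*(2080/4221) = -77/22329 + 39520/603 = 98043961/1496043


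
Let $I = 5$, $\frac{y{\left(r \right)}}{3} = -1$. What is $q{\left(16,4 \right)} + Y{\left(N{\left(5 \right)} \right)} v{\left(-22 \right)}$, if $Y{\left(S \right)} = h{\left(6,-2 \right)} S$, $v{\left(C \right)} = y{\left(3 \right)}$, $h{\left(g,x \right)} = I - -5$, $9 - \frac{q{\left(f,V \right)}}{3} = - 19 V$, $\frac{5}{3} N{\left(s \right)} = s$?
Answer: $165$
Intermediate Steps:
$N{\left(s \right)} = \frac{3 s}{5}$
$y{\left(r \right)} = -3$ ($y{\left(r \right)} = 3 \left(-1\right) = -3$)
$q{\left(f,V \right)} = 27 + 57 V$ ($q{\left(f,V \right)} = 27 - 3 \left(- 19 V\right) = 27 + 57 V$)
$h{\left(g,x \right)} = 10$ ($h{\left(g,x \right)} = 5 - -5 = 5 + 5 = 10$)
$v{\left(C \right)} = -3$
$Y{\left(S \right)} = 10 S$
$q{\left(16,4 \right)} + Y{\left(N{\left(5 \right)} \right)} v{\left(-22 \right)} = \left(27 + 57 \cdot 4\right) + 10 \cdot \frac{3}{5} \cdot 5 \left(-3\right) = \left(27 + 228\right) + 10 \cdot 3 \left(-3\right) = 255 + 30 \left(-3\right) = 255 - 90 = 165$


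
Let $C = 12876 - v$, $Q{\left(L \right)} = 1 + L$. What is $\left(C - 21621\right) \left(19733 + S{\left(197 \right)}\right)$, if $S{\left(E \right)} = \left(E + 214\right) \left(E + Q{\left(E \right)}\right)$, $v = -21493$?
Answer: $2321130344$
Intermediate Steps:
$S{\left(E \right)} = \left(1 + 2 E\right) \left(214 + E\right)$ ($S{\left(E \right)} = \left(E + 214\right) \left(E + \left(1 + E\right)\right) = \left(214 + E\right) \left(1 + 2 E\right) = \left(1 + 2 E\right) \left(214 + E\right)$)
$C = 34369$ ($C = 12876 - -21493 = 12876 + 21493 = 34369$)
$\left(C - 21621\right) \left(19733 + S{\left(197 \right)}\right) = \left(34369 - 21621\right) \left(19733 + \left(214 + 2 \cdot 197^{2} + 429 \cdot 197\right)\right) = 12748 \left(19733 + \left(214 + 2 \cdot 38809 + 84513\right)\right) = 12748 \left(19733 + \left(214 + 77618 + 84513\right)\right) = 12748 \left(19733 + 162345\right) = 12748 \cdot 182078 = 2321130344$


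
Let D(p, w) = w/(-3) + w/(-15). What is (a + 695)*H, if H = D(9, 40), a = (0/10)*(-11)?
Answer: -11120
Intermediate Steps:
D(p, w) = -2*w/5 (D(p, w) = w*(-1/3) + w*(-1/15) = -w/3 - w/15 = -2*w/5)
a = 0 (a = (0*(1/10))*(-11) = 0*(-11) = 0)
H = -16 (H = -2/5*40 = -16)
(a + 695)*H = (0 + 695)*(-16) = 695*(-16) = -11120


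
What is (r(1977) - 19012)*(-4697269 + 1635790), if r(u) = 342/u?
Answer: 38356639726326/659 ≈ 5.8204e+10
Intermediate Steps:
(r(1977) - 19012)*(-4697269 + 1635790) = (342/1977 - 19012)*(-4697269 + 1635790) = (342*(1/1977) - 19012)*(-3061479) = (114/659 - 19012)*(-3061479) = -12528794/659*(-3061479) = 38356639726326/659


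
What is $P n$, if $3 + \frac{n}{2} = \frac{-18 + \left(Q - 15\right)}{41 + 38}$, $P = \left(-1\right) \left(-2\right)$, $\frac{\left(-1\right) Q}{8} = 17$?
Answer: $- \frac{1624}{79} \approx -20.557$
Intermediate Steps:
$Q = -136$ ($Q = \left(-8\right) 17 = -136$)
$P = 2$
$n = - \frac{812}{79}$ ($n = -6 + 2 \frac{-18 - 151}{41 + 38} = -6 + 2 \frac{-18 - 151}{79} = -6 + 2 \left(-18 - 151\right) \frac{1}{79} = -6 + 2 \left(\left(-169\right) \frac{1}{79}\right) = -6 + 2 \left(- \frac{169}{79}\right) = -6 - \frac{338}{79} = - \frac{812}{79} \approx -10.278$)
$P n = 2 \left(- \frac{812}{79}\right) = - \frac{1624}{79}$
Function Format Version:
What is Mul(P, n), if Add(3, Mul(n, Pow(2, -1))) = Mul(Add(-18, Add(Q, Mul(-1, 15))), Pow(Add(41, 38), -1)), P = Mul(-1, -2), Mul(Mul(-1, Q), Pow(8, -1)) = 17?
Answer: Rational(-1624, 79) ≈ -20.557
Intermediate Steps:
Q = -136 (Q = Mul(-8, 17) = -136)
P = 2
n = Rational(-812, 79) (n = Add(-6, Mul(2, Mul(Add(-18, Add(-136, Mul(-1, 15))), Pow(Add(41, 38), -1)))) = Add(-6, Mul(2, Mul(Add(-18, Add(-136, -15)), Pow(79, -1)))) = Add(-6, Mul(2, Mul(Add(-18, -151), Rational(1, 79)))) = Add(-6, Mul(2, Mul(-169, Rational(1, 79)))) = Add(-6, Mul(2, Rational(-169, 79))) = Add(-6, Rational(-338, 79)) = Rational(-812, 79) ≈ -10.278)
Mul(P, n) = Mul(2, Rational(-812, 79)) = Rational(-1624, 79)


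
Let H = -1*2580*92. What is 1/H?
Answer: -1/237360 ≈ -4.2130e-6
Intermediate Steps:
H = -237360 (H = -2580*92 = -237360)
1/H = 1/(-237360) = -1/237360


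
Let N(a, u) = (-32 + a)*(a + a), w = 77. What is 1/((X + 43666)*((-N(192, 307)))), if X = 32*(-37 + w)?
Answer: -1/2761482240 ≈ -3.6212e-10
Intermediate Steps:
X = 1280 (X = 32*(-37 + 77) = 32*40 = 1280)
N(a, u) = 2*a*(-32 + a) (N(a, u) = (-32 + a)*(2*a) = 2*a*(-32 + a))
1/((X + 43666)*((-N(192, 307)))) = 1/((1280 + 43666)*((-2*192*(-32 + 192)))) = 1/(44946*((-2*192*160))) = 1/(44946*((-1*61440))) = (1/44946)/(-61440) = (1/44946)*(-1/61440) = -1/2761482240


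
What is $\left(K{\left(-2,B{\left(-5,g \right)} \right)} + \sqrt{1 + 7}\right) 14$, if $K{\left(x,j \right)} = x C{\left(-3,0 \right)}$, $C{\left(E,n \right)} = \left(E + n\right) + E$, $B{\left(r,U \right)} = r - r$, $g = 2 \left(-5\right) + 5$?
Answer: $168 + 28 \sqrt{2} \approx 207.6$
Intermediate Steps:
$g = -5$ ($g = -10 + 5 = -5$)
$B{\left(r,U \right)} = 0$
$C{\left(E,n \right)} = n + 2 E$
$K{\left(x,j \right)} = - 6 x$ ($K{\left(x,j \right)} = x \left(0 + 2 \left(-3\right)\right) = x \left(0 - 6\right) = x \left(-6\right) = - 6 x$)
$\left(K{\left(-2,B{\left(-5,g \right)} \right)} + \sqrt{1 + 7}\right) 14 = \left(\left(-6\right) \left(-2\right) + \sqrt{1 + 7}\right) 14 = \left(12 + \sqrt{8}\right) 14 = \left(12 + 2 \sqrt{2}\right) 14 = 168 + 28 \sqrt{2}$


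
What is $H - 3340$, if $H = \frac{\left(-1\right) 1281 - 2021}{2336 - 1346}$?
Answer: $- \frac{1654951}{495} \approx -3343.3$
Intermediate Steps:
$H = - \frac{1651}{495}$ ($H = \frac{-1281 - 2021}{990} = \left(-3302\right) \frac{1}{990} = - \frac{1651}{495} \approx -3.3354$)
$H - 3340 = - \frac{1651}{495} - 3340 = - \frac{1654951}{495}$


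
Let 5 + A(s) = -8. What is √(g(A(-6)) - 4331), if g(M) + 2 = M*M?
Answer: 2*I*√1041 ≈ 64.529*I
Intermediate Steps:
A(s) = -13 (A(s) = -5 - 8 = -13)
g(M) = -2 + M² (g(M) = -2 + M*M = -2 + M²)
√(g(A(-6)) - 4331) = √((-2 + (-13)²) - 4331) = √((-2 + 169) - 4331) = √(167 - 4331) = √(-4164) = 2*I*√1041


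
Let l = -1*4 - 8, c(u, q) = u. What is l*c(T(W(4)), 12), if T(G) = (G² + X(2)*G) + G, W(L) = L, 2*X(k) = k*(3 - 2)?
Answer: -288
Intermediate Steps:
X(k) = k/2 (X(k) = (k*(3 - 2))/2 = (k*1)/2 = k/2)
T(G) = G² + 2*G (T(G) = (G² + ((½)*2)*G) + G = (G² + 1*G) + G = (G² + G) + G = (G + G²) + G = G² + 2*G)
l = -12 (l = -4 - 8 = -12)
l*c(T(W(4)), 12) = -48*(2 + 4) = -48*6 = -12*24 = -288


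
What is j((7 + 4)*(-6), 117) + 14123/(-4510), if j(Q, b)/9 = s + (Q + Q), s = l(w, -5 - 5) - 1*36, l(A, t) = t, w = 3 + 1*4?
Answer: -7239143/4510 ≈ -1605.1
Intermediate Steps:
w = 7 (w = 3 + 4 = 7)
s = -46 (s = (-5 - 5) - 1*36 = -10 - 36 = -46)
j(Q, b) = -414 + 18*Q (j(Q, b) = 9*(-46 + (Q + Q)) = 9*(-46 + 2*Q) = -414 + 18*Q)
j((7 + 4)*(-6), 117) + 14123/(-4510) = (-414 + 18*((7 + 4)*(-6))) + 14123/(-4510) = (-414 + 18*(11*(-6))) + 14123*(-1/4510) = (-414 + 18*(-66)) - 14123/4510 = (-414 - 1188) - 14123/4510 = -1602 - 14123/4510 = -7239143/4510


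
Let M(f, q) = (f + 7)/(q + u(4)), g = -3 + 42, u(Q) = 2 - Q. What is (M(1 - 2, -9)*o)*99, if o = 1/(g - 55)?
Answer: 27/8 ≈ 3.3750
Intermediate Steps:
g = 39
M(f, q) = (7 + f)/(-2 + q) (M(f, q) = (f + 7)/(q + (2 - 1*4)) = (7 + f)/(q + (2 - 4)) = (7 + f)/(q - 2) = (7 + f)/(-2 + q))
o = -1/16 (o = 1/(39 - 55) = 1/(-16) = -1/16 ≈ -0.062500)
(M(1 - 2, -9)*o)*99 = (((7 + (1 - 2))/(-2 - 9))*(-1/16))*99 = (((7 - 1)/(-11))*(-1/16))*99 = (-1/11*6*(-1/16))*99 = -6/11*(-1/16)*99 = (3/88)*99 = 27/8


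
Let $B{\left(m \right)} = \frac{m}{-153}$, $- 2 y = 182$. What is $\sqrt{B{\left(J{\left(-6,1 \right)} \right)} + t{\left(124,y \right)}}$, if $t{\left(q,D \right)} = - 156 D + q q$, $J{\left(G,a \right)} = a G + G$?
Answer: $\frac{4 \sqrt{4807311}}{51} \approx 171.97$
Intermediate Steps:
$y = -91$ ($y = \left(- \frac{1}{2}\right) 182 = -91$)
$J{\left(G,a \right)} = G + G a$ ($J{\left(G,a \right)} = G a + G = G + G a$)
$B{\left(m \right)} = - \frac{m}{153}$ ($B{\left(m \right)} = m \left(- \frac{1}{153}\right) = - \frac{m}{153}$)
$t{\left(q,D \right)} = q^{2} - 156 D$ ($t{\left(q,D \right)} = - 156 D + q^{2} = q^{2} - 156 D$)
$\sqrt{B{\left(J{\left(-6,1 \right)} \right)} + t{\left(124,y \right)}} = \sqrt{- \frac{\left(-6\right) \left(1 + 1\right)}{153} - \left(-14196 - 124^{2}\right)} = \sqrt{- \frac{\left(-6\right) 2}{153} + \left(15376 + 14196\right)} = \sqrt{\left(- \frac{1}{153}\right) \left(-12\right) + 29572} = \sqrt{\frac{4}{51} + 29572} = \sqrt{\frac{1508176}{51}} = \frac{4 \sqrt{4807311}}{51}$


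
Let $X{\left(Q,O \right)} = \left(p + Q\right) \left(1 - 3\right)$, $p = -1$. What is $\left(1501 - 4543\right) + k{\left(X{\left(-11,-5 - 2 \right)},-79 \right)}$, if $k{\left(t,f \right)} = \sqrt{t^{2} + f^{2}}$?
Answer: $-3042 + \sqrt{6817} \approx -2959.4$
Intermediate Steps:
$X{\left(Q,O \right)} = 2 - 2 Q$ ($X{\left(Q,O \right)} = \left(-1 + Q\right) \left(1 - 3\right) = \left(-1 + Q\right) \left(-2\right) = 2 - 2 Q$)
$k{\left(t,f \right)} = \sqrt{f^{2} + t^{2}}$
$\left(1501 - 4543\right) + k{\left(X{\left(-11,-5 - 2 \right)},-79 \right)} = \left(1501 - 4543\right) + \sqrt{\left(-79\right)^{2} + \left(2 - -22\right)^{2}} = -3042 + \sqrt{6241 + \left(2 + 22\right)^{2}} = -3042 + \sqrt{6241 + 24^{2}} = -3042 + \sqrt{6241 + 576} = -3042 + \sqrt{6817}$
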